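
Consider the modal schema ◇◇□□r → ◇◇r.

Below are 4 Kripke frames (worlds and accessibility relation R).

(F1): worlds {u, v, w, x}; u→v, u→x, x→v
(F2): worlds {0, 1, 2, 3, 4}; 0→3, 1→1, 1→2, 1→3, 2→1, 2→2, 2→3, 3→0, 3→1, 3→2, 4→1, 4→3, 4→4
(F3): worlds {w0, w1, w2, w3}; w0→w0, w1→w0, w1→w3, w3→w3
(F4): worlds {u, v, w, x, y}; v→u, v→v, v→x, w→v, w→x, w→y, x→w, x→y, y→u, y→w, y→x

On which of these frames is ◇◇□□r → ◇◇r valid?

(F2), (F3)

This is the axiom for a generalized confluence (Geach) condition; its first-order frame correspondent is ∀x ∀y (xR²y → ∃w (yR²w ∧ xR²w)).
(F1): fails — uR²v but no t with vR²t and uR²t.
(F2): condition met.
(F3): condition met.
(F4): fails — vR²u but no t with uR²t and vR²t.
Valid on: (F2), (F3).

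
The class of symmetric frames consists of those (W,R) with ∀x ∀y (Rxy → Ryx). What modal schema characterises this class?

ψ → □◇ψ

The condition is symmetry. The B schema ψ → □◇ψ defines it.
Suppose ψ→□◇ψ is valid. Take Rxy and set V(ψ)={x}. Then ψ at x, so □◇ψ at x, so ◇ψ at y, so some z with Ryz has ψ; z=x, i.e. Ryx.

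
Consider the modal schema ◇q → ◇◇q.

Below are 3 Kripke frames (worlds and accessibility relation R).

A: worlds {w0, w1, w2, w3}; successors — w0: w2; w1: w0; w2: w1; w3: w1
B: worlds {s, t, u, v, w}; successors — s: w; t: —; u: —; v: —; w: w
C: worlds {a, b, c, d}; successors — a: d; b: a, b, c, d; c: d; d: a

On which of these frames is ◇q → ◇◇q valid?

B

Frame correspondent (Sahlqvist): ∀x ∀y (xRy → ∃w (y = w ∧ xR²w)) — i.e. a generalized confluence (Geach) condition.
A: fails — w0Rw2 but no w with w2=w and w0R²w.
B: holds.
C: fails — aRd but no w with d=w and aR²w.
Valid on: B.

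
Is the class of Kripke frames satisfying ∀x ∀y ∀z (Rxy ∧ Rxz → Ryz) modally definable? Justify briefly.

The condition is the Euclidean property. A defining modal formula is ◇p → □◇p.
Suppose ◇p→□◇p is valid. Take Rxy, Rxz and set V(p)={y}. Then ◇p at x, so □◇p at x, so ◇p at z, so some w with Rzw has p; w=y, i.e. Rzy. By symmetry of the argument, Ryz.

Yes — defined by ◇p → □◇p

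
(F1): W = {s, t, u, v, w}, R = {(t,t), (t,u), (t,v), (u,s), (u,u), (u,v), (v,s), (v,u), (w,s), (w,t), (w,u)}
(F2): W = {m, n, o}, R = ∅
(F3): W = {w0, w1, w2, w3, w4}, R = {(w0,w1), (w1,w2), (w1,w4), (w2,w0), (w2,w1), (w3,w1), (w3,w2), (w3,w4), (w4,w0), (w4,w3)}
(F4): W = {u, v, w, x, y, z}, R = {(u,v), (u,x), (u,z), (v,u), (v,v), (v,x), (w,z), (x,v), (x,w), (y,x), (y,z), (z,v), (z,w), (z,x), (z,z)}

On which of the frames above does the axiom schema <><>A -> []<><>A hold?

Frame correspondent (Sahlqvist): forall x forall y forall z ((x R^2 y & xRz) -> exists w (y = w & z R^2 w)) — i.e. a generalized confluence (Geach) condition.
(F1): fails — tR²t, tRu but no w* with t=w* and uR²w*.
(F2): holds.
(F3): fails — w0R²w2, w0Rw1 but no w with w2=w and w1R²w.
(F4): fails — uR²w, uRx but no t with w=t and xR²t.
Valid on: (F2).

(F2)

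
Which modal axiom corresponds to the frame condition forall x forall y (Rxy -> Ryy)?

The condition is shift-reflexivity. The T□ schema □(□p → p) defines it.
Suppose □(□p→p) is valid. Take Rxy and set V(p)={w : Ryw}. Then at y, □p holds; since □(□p→p) at x, □p→p at y, so p at y, i.e. Ryy.

□(□p → p)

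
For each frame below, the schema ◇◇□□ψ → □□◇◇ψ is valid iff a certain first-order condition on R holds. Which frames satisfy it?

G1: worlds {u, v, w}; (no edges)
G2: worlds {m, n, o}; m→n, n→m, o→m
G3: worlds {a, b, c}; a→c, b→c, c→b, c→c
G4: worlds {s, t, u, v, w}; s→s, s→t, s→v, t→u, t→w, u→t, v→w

The schema corresponds to a generalized confluence (Geach) condition: ∀x ∀y ∀z ((xR²y ∧ xR²z) → ∃w (yR²w ∧ zR²w)).
G1: holds.
G2: holds.
G3: holds.
G4: fails — sR²s, sR²v but no w* with sR²w* and vR²w*.
Valid on: G1, G2, G3.

G1, G2, G3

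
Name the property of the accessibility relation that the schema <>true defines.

seriality

◇⊤ holds at w iff w has a successor, so frame-validity of ◇⊤ is exactly seriality. Equivalently via □φ → ◇φ:
Suppose □φ→◇φ is valid. At any x set V(φ)=W. Then □φ at x, so ◇φ at x, so x has a successor.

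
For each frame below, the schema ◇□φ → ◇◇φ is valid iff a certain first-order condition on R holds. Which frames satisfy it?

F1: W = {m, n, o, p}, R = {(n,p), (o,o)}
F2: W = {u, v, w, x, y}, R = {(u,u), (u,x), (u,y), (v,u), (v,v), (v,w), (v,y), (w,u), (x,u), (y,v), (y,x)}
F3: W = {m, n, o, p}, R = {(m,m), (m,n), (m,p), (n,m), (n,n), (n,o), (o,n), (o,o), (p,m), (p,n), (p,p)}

Frame correspondent (Sahlqvist): ∀x ∀y (xRy → ∃w (yRw ∧ xR²w)) — i.e. a generalized confluence (Geach) condition.
F1: fails — nRp but no w with pRw and nR²w.
F2: ✓.
F3: ✓.

F2, F3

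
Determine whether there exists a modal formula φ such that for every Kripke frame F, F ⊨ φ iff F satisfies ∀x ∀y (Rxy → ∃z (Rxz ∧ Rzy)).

The condition is density. A defining modal formula is □□p → □p.
Suppose □□p→□p is valid. Take Rxy and set V(p)={w : xR²w}. Then □□p at x, so □p at x, so p at y, i.e. ∃z(Rxz∧Rzy).

Yes, by □□p → □p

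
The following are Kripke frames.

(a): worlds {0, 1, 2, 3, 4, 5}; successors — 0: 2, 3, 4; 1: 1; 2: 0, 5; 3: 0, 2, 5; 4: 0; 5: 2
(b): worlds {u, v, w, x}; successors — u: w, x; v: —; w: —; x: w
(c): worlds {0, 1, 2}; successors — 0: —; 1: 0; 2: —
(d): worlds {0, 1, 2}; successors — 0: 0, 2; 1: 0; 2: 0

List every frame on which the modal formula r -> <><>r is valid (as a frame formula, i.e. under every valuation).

This is the axiom for a generalized confluence (Geach) condition; its first-order frame correspondent is forall x exists w (x = w & x R^2 w).
(a): satisfies the condition.
(b): fails — at u but no t with u=t and uR²t.
(c): fails — at 0 but no w with 0=w and 0R²w.
(d): fails — at 1 but no w with 1=w and 1R²w.

(a)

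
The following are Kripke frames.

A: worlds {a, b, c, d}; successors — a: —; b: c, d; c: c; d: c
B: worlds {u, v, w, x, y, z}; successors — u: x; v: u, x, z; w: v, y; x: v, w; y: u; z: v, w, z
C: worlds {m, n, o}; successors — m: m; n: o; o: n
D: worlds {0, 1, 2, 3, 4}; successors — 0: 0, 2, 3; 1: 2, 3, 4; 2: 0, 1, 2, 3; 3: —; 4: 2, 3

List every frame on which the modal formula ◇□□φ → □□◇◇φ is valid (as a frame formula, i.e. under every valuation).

A

Frame correspondent (Sahlqvist): ∀x ∀y ∀z ((xRy ∧ xR²z) → ∃w (yR²w ∧ zR²w)) — i.e. a generalized confluence (Geach) condition.
A: condition met.
B: fails — vRu, vR²w but no t with uR²t and wR²t.
C: fails — nRo, nR²n but no w with oR²w and nR²w.
D: fails — 0R0, 0R²3 but no w with 0R²w and 3R²w.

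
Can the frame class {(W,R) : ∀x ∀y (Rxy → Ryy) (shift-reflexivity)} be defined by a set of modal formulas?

Yes, by □(□q → q)

Yes: it is shift-reflexivity, defined by the T□ schema □(□q → q).
Suppose □(□q→q) is valid. Take Rxy and set V(q)={w : Ryw}. Then at y, □q holds; since □(□q→q) at x, □q→q at y, so q at y, i.e. Ryy.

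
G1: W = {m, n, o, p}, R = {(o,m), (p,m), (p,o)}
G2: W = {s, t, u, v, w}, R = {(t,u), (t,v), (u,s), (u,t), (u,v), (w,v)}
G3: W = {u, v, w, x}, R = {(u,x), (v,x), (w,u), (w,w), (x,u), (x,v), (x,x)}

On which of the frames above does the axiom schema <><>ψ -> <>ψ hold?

The schema corresponds to transitivity: forall x forall y forall z (Rxy & Ryz -> Rxz).
G1: holds.
G2: fails — Rut and Rtu but not Ruu.
G3: fails — Rwu and Rux but not Rwx.

G1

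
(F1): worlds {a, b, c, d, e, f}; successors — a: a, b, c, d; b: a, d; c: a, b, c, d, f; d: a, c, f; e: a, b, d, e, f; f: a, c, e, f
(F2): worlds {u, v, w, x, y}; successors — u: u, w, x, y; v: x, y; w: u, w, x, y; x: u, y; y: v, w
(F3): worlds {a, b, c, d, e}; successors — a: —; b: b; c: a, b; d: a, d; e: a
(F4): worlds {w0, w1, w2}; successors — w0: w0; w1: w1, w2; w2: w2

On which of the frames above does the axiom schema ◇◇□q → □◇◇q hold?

(F1), (F2), (F4)

This is the axiom for a generalized confluence (Geach) condition; its first-order frame correspondent is ∀x ∀y ∀z ((xR²y ∧ xRz) → ∃w (yRw ∧ zR²w)).
(F1): holds.
(F2): holds.
(F3): fails — cR²b, cRa but no w with bRw and aR²w.
(F4): holds.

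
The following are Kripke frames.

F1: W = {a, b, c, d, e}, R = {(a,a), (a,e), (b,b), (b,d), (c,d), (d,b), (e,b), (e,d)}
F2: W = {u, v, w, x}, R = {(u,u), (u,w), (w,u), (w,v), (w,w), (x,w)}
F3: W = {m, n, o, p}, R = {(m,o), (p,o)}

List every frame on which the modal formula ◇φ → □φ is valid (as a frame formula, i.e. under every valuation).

The schema corresponds to partial functionality: ∀x ∀y ∀z (Rxy ∧ Rxz → y = z).
F1: fails — a sees both a and e.
F2: fails — u sees both u and w.
F3: satisfies the condition.
Valid on: F3.

F3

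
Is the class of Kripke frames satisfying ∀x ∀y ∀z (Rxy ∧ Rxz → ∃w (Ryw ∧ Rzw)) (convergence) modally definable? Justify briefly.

This is a Sahlqvist condition; the .2 axiom ◇□p → □◇p defines it.

Definable; ◇□p → □◇p defines it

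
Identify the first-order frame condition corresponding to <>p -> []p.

Partial functionality

Suppose ◇p→□p is valid. Take Rxy, Rxz and set V(p)={y}. Then ◇p at x, so □p at x, so p at z, i.e. z=y.
The converse is a direct semantic check.
So the correspondent is partial functionality.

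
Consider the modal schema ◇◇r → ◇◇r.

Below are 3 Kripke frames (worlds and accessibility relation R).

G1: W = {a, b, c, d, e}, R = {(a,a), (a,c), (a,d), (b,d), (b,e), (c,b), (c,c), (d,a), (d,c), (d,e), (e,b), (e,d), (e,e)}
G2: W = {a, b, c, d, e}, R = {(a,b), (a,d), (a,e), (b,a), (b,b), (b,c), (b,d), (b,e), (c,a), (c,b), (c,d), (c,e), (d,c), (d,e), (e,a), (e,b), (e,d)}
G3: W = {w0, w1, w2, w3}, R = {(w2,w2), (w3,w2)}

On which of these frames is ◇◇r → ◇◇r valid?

G1, G2, G3

This is the axiom for a generalized confluence (Geach) condition; its first-order frame correspondent is ∀x ∀y (xR²y → ∃w (y = w ∧ xR²w)).
G1: holds.
G2: holds.
G3: holds.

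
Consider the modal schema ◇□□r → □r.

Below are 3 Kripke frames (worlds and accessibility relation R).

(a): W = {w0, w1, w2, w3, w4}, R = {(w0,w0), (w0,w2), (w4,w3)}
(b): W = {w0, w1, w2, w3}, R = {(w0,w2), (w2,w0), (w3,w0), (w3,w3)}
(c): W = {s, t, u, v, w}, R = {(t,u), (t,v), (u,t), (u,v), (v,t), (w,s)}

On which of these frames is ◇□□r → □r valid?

none

Frame correspondent (Sahlqvist): ∀x ∀y ∀z ((xRy ∧ xRz) → ∃w (yR²w ∧ z = w)) — i.e. a generalized confluence (Geach) condition.
(a): fails — w0Rw2, w0Rw0 but no w with w2R²w and w0=w.
(b): fails — w3Rw0, w3Rw3 but no w with w0R²w and w3=w.
(c): fails — uRv, uRt but no w* with vR²w* and t=w*.
Valid on no frame.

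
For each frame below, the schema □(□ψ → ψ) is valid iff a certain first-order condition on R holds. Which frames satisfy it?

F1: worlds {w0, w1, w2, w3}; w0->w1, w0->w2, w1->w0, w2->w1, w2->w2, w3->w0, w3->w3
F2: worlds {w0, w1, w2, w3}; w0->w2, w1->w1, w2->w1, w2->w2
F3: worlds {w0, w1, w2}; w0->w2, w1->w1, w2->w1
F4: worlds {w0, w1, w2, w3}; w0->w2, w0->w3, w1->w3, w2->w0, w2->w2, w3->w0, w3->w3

Frame correspondent (Sahlqvist): ∀x ∀y (Rxy → Ryy) — i.e. shift-reflexivity.
F1: fails — Rw1w0 but not Rw0w0.
F2: condition met.
F3: fails — Rw0w2 but not Rw2w2.
F4: fails — Rw3w0 but not Rw0w0.

F2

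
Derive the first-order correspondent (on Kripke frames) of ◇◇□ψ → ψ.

∀x ∀y (xR²y → ∃w (yRw ∧ x = w))

This is a Sahlqvist (Geach-type) schema ◇^2□^1ψ → □^0◇^0ψ.
Minimal-valuation argument: fix x; take any y with xR^2y and any z with xR^0z. Set V(ψ) to the set of worlds R-reachable from y in exactly 1 step. Then □^1ψ holds at y, so the antecedent holds at x; validity forces ◇^0ψ at z, giving a w with zR^0w and yR^1w.
First-order correspondent: ∀x ∀y (xR²y → ∃w (yRw ∧ x = w)).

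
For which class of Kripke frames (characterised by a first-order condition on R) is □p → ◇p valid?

Suppose □p→◇p is valid. At any x set V(p)=W. Then □p at x, so ◇p at x, so x has a successor.

seriality: ∀x ∃y Rxy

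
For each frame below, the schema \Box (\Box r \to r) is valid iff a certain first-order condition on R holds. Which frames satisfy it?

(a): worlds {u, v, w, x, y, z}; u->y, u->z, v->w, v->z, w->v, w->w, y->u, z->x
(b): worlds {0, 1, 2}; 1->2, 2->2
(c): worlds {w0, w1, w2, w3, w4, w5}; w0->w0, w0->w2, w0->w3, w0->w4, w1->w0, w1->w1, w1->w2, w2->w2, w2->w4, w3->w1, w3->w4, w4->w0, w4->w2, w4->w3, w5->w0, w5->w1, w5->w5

(b)

This is the axiom for shift-reflexivity; its first-order frame correspondent is \forall x \forall y (Rxy \to Ryy).
(a): fails — Ruz but not Rzz.
(b): condition met.
(c): fails — Rw0w4 but not Rw4w4.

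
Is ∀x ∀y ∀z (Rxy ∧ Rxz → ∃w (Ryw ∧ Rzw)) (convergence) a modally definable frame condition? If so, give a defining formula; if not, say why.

The condition is convergence. A defining modal formula is ◇□r → □◇r.
Suppose ◇□r→□◇r is valid. Take Rxy, Rxz and set V(r)={w : Ryw}. Then □r at y so ◇□r at x, so □◇r at x, so ◇r at z, giving w with Rzw and Ryw.

Yes — defined by ◇□r → □◇r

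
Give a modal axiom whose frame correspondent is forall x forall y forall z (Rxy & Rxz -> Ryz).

A defining formula is ◇q → □◇q (the 5 axiom).
Suppose ◇q→□◇q is valid. Take Rxy, Rxz and set V(q)={y}. Then ◇q at x, so □◇q at x, so ◇q at z, so some w with Rzw has q; w=y, i.e. Rzy. By symmetry of the argument, Ryz.

◇q → □◇q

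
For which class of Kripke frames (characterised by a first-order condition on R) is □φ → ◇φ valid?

seriality

Suppose □φ→◇φ is valid. At any x set V(φ)=W. Then □φ at x, so ◇φ at x, so x has a successor.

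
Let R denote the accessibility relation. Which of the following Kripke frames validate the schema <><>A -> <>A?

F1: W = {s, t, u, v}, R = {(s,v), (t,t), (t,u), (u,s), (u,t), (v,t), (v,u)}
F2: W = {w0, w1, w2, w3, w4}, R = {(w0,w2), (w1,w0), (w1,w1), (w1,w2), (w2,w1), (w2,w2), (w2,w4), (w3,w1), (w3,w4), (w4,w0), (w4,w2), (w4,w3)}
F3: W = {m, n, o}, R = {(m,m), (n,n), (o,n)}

Frame correspondent (Sahlqvist): forall x forall y forall z (Rxy & Ryz -> Rxz) — i.e. transitivity.
F1: fails — Rut and Rtu but not Ruu.
F2: fails — Rw1w2 and Rw2w4 but not Rw1w4.
F3: condition met.
Valid on: F3.

F3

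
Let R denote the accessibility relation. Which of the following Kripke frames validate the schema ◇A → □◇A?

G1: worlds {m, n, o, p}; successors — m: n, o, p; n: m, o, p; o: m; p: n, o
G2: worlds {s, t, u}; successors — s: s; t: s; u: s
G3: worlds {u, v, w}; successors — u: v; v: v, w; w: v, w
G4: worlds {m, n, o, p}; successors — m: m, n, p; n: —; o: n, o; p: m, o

G2, G3

This is the axiom for the Euclidean property; its first-order frame correspondent is ∀x ∀y ∀z (Rxy ∧ Rxz → Ryz).
G1: fails — Rmo and Rmo but not Roo.
G2: condition met.
G3: condition met.
G4: fails — Rmn and Rmm but not Rnm.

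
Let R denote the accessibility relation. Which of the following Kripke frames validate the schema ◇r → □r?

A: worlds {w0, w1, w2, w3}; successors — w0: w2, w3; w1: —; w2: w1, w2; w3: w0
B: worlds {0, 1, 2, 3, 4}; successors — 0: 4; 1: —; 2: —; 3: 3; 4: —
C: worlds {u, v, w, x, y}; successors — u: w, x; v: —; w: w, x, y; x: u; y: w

Frame correspondent (Sahlqvist): ∀x ∀y ∀z (Rxy ∧ Rxz → y = z) — i.e. partial functionality.
A: fails — w0 sees both w2 and w3.
B: satisfies the condition.
C: fails — u sees both w and x.

B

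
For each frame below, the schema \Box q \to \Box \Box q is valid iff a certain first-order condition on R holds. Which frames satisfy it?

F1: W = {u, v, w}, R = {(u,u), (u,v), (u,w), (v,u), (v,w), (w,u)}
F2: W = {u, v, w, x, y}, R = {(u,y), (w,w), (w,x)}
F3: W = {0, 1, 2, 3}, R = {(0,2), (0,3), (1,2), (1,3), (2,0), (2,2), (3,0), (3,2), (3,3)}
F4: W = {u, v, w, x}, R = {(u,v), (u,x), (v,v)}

Frame correspondent (Sahlqvist): \forall x \forall y \forall z (Rxy \wedge Ryz \to Rxz) — i.e. transitivity.
F1: fails — Rwu and Ruv but not Rwv.
F2: ✓.
F3: fails — R02 and R20 but not R00.
F4: ✓.
Valid on: F2, F4.

F2, F4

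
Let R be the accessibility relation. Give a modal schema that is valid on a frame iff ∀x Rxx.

□p → p

The condition is reflexivity. The T schema □p → p defines it.
Suppose □p→p is valid. At any x set V(p)={w : Rxw}. Then □p holds at x, so p holds at x, i.e. Rxx.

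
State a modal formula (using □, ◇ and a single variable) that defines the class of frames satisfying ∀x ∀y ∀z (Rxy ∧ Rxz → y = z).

◇q → □q

A defining formula is ◇q → □q (the CD axiom).
Suppose ◇q→□q is valid. Take Rxy, Rxz and set V(q)={y}. Then ◇q at x, so □q at x, so q at z, i.e. z=y.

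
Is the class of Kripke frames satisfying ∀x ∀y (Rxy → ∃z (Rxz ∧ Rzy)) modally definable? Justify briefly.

Yes, by □□p → □p

Yes: it is density, defined by the C4 schema □□p → □p.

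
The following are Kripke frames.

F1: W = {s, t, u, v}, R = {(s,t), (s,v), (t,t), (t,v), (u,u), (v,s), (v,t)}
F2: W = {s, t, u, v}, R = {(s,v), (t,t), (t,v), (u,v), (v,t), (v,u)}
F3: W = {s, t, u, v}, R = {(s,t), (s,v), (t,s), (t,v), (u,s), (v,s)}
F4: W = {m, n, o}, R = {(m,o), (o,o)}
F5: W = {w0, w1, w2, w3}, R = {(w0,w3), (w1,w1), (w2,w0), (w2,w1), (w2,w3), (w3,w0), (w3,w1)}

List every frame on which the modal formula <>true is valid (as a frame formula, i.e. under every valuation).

F1, F2, F3, F5

Frame correspondent (Sahlqvist): forall x exists y Rxy — i.e. seriality.
F1: holds.
F2: holds.
F3: holds.
F4: fails — world n has no successor.
F5: holds.
Valid on: F1, F2, F3, F5.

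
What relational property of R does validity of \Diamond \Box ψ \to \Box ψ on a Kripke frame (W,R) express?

This schema is equivalent to the 5 axiom ◇ψ → □◇ψ.
It corresponds to the Euclidean property: \forall x \forall y \forall z (Rxy \wedge Rxz \to Ryz).

The Euclidean property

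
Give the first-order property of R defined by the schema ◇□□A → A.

∀x ∀y (xRy → ∃w (yR²w ∧ x = w))

This is a Sahlqvist (Geach-type) schema ◇^1□^2A → □^0◇^0A.
Minimal-valuation argument: fix x; take any y with xR^1y and any z with xR^0z. Set V(A) to the set of worlds R-reachable from y in exactly 2 steps. Then □^2A holds at y, so the antecedent holds at x; validity forces ◇^0A at z, giving a w with zR^0w and yR^2w.
First-order correspondent: ∀x ∀y (xRy → ∃w (yR²w ∧ x = w)).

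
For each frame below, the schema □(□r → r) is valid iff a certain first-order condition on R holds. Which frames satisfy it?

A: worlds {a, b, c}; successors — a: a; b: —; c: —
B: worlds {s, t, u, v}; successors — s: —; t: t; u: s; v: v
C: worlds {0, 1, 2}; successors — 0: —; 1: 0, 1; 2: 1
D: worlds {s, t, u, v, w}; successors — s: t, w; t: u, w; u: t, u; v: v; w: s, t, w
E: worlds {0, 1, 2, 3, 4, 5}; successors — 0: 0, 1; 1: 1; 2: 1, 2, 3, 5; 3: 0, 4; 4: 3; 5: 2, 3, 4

Frame correspondent (Sahlqvist): ∀x ∀y (Rxy → Ryy) — i.e. shift-reflexivity.
A: ✓.
B: fails — Rus but not Rss.
C: fails — R10 but not R00.
D: fails — Rwt but not Rtt.
E: fails — R34 but not R44.

A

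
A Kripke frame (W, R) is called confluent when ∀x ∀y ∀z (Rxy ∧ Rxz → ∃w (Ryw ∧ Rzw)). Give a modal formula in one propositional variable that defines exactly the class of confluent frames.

◇□p → □◇p

This is convergence; the standard corresponding axiom is .2: ◇□p → □◇p.
Suppose ◇□p→□◇p is valid. Take Rxy, Rxz and set V(p)={w : Ryw}. Then □p at y so ◇□p at x, so □◇p at x, so ◇p at z, giving w with Rzw and Ryw.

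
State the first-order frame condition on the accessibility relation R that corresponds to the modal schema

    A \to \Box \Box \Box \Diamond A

This is a Sahlqvist (Geach-type) schema ◇^0□^0A → □^3◇^1A.
Minimal-valuation argument: fix x; take any y with xR^0y and any z with xR^3z. Set V(A) to the set of worlds R-reachable from y in exactly 0 steps. Then □^0A holds at y, so the antecedent holds at x; validity forces ◇^1A at z, giving a w with zR^1w and yR^0w.
First-order correspondent: \forall x \forall z (x R^3 z \to \exists w (x = w \wedge zRw)).

\forall x \forall z (x R^3 z \to \exists w (x = w \wedge zRw))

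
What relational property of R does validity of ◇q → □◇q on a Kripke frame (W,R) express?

Suppose ◇q→□◇q is valid. Take Rxy, Rxz and set V(q)={y}. Then ◇q at x, so □◇q at x, so ◇q at z, so some w with Rzw has q; w=y, i.e. Rzy. By symmetry of the argument, Ryz.

The Euclidean property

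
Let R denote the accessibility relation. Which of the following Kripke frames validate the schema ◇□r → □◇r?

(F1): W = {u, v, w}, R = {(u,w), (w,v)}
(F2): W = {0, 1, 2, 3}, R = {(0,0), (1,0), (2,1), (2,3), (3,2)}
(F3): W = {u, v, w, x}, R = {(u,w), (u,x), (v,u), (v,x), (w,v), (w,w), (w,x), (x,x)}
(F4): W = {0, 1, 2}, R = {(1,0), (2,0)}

Frame correspondent (Sahlqvist): ∀x ∀y ∀z (Rxy ∧ Rxz → ∃w (Ryw ∧ Rzw)) — i.e. convergence.
(F1): fails — Rwv and Rwv but v and v have no common successor.
(F2): fails — R23 and R21 but 3 and 1 have no common successor.
(F3): ✓.
(F4): fails — R10 and R10 but 0 and 0 have no common successor.

(F3)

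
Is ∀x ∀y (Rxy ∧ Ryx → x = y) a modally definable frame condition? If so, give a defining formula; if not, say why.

Modal frame validity is preserved under surjective bounded morphisms.
The 8-cycle (worlds s,t,u,v,w,x,y,z with s→t→u→v→w→x→y→z→s) is antisymmetric. Sending even-indexed worlds to a and odd-indexed worlds to b is a surjective bounded morphism onto the two-world frame with a↔b, which is not antisymmetric.
So no modal formula (or set of formulas) defines exactly the antisymmetric frames.

Not definable by any modal formula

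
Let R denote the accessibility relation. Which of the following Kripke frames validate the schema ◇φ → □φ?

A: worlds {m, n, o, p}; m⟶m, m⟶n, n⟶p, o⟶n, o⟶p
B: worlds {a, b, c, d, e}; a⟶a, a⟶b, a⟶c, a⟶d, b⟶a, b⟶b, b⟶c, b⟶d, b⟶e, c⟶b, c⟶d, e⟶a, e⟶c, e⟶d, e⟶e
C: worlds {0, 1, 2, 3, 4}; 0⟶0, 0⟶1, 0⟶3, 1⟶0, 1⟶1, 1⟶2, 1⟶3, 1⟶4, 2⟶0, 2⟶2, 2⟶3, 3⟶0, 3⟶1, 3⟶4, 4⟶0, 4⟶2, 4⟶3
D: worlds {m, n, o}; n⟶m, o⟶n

This is the axiom for partial functionality; its first-order frame correspondent is ∀x ∀y ∀z (Rxy ∧ Rxz → y = z).
A: fails — m sees both m and n.
B: fails — a sees both a and b.
C: fails — 0 sees both 0 and 1.
D: holds.

D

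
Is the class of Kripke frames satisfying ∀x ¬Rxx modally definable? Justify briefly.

Not modally definable

Any modally definable frame class is closed under surjective bounded morphisms.
The 4-cycle (worlds s,t,u,v with s→t→u→v→s) is irreflexive, and the map sending every world to a single reflexive point • is a surjective bounded morphism (forth: every edge maps to (•,•); back: every world has a successor). So any modal formula valid on the 4-cycle is also valid on the reflexive point, which is not irreflexive.
Hence irreflexivity is not modally definable.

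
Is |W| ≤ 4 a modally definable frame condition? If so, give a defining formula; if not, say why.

No — not modally definable

Any modally definable frame class is closed under disjoint unions.
Any modal formula valid on each of 5 disjoint one-world frames is valid on their disjoint union (validity is preserved under disjoint unions). Each one-world frame has |W|=1≤4, but the union has |W|=5.
So no modal formula (or set of formulas) defines exactly the |W|≤4 frames.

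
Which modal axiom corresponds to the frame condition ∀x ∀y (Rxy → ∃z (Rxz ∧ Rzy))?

□□q → □q

A defining formula is □□q → □q (the C4 axiom).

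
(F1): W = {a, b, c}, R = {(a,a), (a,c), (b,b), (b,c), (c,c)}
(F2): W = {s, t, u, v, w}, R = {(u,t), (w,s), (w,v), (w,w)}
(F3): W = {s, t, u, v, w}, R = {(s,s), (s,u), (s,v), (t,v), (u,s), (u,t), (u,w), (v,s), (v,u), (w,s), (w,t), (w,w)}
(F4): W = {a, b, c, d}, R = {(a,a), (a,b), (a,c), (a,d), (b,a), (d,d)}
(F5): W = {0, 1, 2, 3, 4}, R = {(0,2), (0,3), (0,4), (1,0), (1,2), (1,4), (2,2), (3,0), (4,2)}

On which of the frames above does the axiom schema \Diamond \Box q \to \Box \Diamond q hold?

(F1)

This is the axiom for convergence; its first-order frame correspondent is \forall x \forall y \forall z (Rxy \wedge Rxz \to \exists w (Ryw \wedge Rzw)).
(F1): ✓.
(F2): fails — Rut and Rut but t and t have no common successor.
(F3): fails — Ruw and Rut but w and t have no common successor.
(F4): fails — Rab and Rac but b and c have no common successor.
(F5): fails — R02 and R03 but 2 and 3 have no common successor.
Valid on: (F1).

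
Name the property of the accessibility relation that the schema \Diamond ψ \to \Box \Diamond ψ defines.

the Euclidean property: \forall x \forall y \forall z (Rxy \wedge Rxz \to Ryz)

Suppose ◇ψ→□◇ψ is valid. Take Rxy, Rxz and set V(ψ)={y}. Then ◇ψ at x, so □◇ψ at x, so ◇ψ at z, so some w with Rzw has ψ; w=y, i.e. Rzy. By symmetry of the argument, Ryz.
Conversely, any frame satisfying \forall x \forall y \forall z (Rxy \wedge Rxz \to Ryz) validates the schema.
Frame condition: \forall x \forall y \forall z (Rxy \wedge Rxz \to Ryz).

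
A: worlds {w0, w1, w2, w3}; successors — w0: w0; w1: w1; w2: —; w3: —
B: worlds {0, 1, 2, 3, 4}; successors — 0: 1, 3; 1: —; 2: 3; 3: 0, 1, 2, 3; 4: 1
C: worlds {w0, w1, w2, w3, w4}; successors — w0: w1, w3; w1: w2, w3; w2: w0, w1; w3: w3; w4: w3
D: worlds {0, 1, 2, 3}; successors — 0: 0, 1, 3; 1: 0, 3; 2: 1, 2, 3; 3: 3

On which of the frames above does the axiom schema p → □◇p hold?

A

This is the axiom for symmetry; its first-order frame correspondent is ∀x ∀y (Rxy → Ryx).
A: condition met.
B: fails — R31 but not R13.
C: fails — Rw1w3 but not Rw3w1.
D: fails — R23 but not R32.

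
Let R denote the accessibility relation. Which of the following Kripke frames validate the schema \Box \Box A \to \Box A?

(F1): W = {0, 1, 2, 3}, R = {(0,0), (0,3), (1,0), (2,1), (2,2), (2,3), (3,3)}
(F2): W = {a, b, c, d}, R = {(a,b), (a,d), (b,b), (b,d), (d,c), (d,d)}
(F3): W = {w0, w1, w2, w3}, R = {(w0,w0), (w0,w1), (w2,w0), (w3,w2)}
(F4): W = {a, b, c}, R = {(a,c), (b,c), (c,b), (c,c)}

(F1), (F2), (F4)

The schema corresponds to density: \forall x \forall y (Rxy \to \exists z (Rxz \wedge Rzy)).
(F1): holds.
(F2): holds.
(F3): fails — Rw3w2 but no z with Rw3z and Rzw2.
(F4): holds.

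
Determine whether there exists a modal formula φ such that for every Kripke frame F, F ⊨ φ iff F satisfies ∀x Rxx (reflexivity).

The condition is reflexivity. A defining modal formula is □p → p.

Yes — defined by □p → p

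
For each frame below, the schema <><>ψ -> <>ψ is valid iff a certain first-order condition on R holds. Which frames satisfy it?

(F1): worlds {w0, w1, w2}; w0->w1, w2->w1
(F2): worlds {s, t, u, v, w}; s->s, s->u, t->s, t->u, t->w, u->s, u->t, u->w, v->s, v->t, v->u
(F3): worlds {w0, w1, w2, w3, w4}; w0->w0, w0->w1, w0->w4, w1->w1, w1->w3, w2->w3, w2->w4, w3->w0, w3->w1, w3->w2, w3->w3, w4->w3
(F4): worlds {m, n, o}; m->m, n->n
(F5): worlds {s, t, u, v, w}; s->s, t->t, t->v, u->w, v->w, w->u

(F1), (F4)

This is the axiom for transitivity; its first-order frame correspondent is forall x forall y forall z (Rxy & Ryz -> Rxz).
(F1): satisfies the condition.
(F2): fails — Rut and Rtu but not Ruu.
(F3): fails — Rw0w4 and Rw4w3 but not Rw0w3.
(F4): satisfies the condition.
(F5): fails — Rtv and Rvw but not Rtw.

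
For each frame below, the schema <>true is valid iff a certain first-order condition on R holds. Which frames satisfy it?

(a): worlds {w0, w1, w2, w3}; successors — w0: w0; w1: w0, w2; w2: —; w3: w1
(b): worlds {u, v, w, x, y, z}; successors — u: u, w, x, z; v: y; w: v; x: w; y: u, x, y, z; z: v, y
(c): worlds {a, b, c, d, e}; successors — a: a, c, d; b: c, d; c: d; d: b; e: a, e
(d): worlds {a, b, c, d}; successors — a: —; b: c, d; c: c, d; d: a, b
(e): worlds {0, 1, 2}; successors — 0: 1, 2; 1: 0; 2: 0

(b), (c), (e)

Frame correspondent (Sahlqvist): forall x exists y Rxy — i.e. seriality.
(a): fails — world w2 has no successor.
(b): holds.
(c): holds.
(d): fails — world a has no successor.
(e): holds.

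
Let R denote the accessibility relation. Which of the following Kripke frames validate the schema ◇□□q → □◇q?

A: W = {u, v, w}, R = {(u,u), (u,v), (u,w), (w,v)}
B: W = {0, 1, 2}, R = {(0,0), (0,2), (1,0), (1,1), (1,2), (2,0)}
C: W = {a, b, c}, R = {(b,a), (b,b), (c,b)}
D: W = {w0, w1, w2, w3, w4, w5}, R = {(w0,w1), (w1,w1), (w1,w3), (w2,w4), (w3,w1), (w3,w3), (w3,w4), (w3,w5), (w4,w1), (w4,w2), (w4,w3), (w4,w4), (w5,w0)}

B

Frame correspondent (Sahlqvist): ∀x ∀y ∀z ((xRy ∧ xRz) → ∃w (yR²w ∧ zRw)) — i.e. a generalized confluence (Geach) condition.
A: fails — uRu, uRv but no t with uR²t and vRt.
B: ✓.
C: fails — bRa, bRa but no w with aR²w and aRw.
D: fails — w3Rw1, w3Rw5 but no w with w1R²w and w5Rw.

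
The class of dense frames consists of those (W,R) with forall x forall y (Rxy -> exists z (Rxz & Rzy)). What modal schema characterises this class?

□□ψ → □ψ

A defining formula is □□ψ → □ψ (the C4 axiom).
Suppose □□ψ→□ψ is valid. Take Rxy and set V(ψ)={w : xR²w}. Then □□ψ at x, so □ψ at x, so ψ at y, i.e. ∃z(Rxz∧Rzy).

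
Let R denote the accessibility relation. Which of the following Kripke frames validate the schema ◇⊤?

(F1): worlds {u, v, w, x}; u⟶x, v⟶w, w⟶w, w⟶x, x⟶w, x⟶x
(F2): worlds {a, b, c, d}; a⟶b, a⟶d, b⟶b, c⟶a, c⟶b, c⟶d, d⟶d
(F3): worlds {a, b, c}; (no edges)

This is the axiom for seriality; its first-order frame correspondent is ∀x ∃y Rxy.
(F1): holds.
(F2): holds.
(F3): fails — world a has no successor.
Valid on: (F1), (F2).

(F1), (F2)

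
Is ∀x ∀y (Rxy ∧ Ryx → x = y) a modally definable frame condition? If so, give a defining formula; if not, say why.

If a class were modally definable it would be closed under surjective bounded morphisms (Goldblatt–Thomason).
The 6-cycle (worlds w0,w1,w2,w3,w4,w5 with w0→w1→w2→w3→w4→w5→w0) is antisymmetric. Sending even-indexed worlds to a and odd-indexed worlds to b is a surjective bounded morphism onto the two-world frame with a↔b, which is not antisymmetric.
So no modal formula (or set of formulas) defines exactly the antisymmetric frames.

Not modally definable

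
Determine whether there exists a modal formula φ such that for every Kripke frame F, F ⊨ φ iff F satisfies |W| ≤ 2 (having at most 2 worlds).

If a class were modally definable it would be closed under disjoint unions (Goldblatt–Thomason).
Any modal formula valid on each of 3 disjoint one-world frames is valid on their disjoint union (validity is preserved under disjoint unions). Each one-world frame has |W|=1≤2, but the union has |W|=3.
So no modal formula (or set of formulas) defines exactly the |W|≤2 frames.

No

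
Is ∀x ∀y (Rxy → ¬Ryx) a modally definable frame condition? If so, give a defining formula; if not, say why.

No — not modally definable

If a class were modally definable it would be closed under surjective bounded morphisms (Goldblatt–Thomason).
The 5-cycle (worlds a,b,c,d,e with a→b→c→d→e→a) is asymmetric. Mapping every world to a single reflexive point • is a surjective bounded morphism, and the reflexive point is not asymmetric (R•• but asymmetry requires ¬R••).
So no modal formula (or set of formulas) defines exactly the asymmetric frames.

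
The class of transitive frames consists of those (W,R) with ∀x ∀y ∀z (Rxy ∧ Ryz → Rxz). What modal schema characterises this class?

The condition is transitivity. The 4 schema □r → □□r defines it.
Suppose □r→□□r is valid. Take Rxy, Ryz and set V(r)={w : Rxw}. Then □r at x, so □□r at x, so □r at y, so r at z, i.e. Rxz.

□r → □□r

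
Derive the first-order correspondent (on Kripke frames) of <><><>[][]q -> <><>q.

forall x forall y (x R^3 y -> exists w (y R^2 w & x R^2 w))

This is a Sahlqvist (Geach-type) schema ◇^3□^2q → □^0◇^2q.
First-order correspondent: forall x forall y (x R^3 y -> exists w (y R^2 w & x R^2 w)).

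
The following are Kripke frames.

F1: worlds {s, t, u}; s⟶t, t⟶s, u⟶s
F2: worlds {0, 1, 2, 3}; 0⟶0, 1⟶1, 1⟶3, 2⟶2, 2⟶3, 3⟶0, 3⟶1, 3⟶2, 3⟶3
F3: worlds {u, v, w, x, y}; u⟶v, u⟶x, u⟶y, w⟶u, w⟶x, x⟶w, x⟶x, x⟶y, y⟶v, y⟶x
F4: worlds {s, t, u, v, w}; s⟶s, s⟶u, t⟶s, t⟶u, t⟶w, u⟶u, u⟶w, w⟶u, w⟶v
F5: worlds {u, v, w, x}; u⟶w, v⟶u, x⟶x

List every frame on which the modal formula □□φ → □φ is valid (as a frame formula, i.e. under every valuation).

The schema corresponds to density: ∀x ∀y (Rxy → ∃z (Rxz ∧ Rzy)).
F1: fails — Rus but no z with Ruz and Rzs.
F2: ✓.
F3: fails — Rwu but no z with Rwz and Rzu.
F4: fails — Rwv but no z with Rwz and Rzv.
F5: fails — Rvu but no z with Rvz and Rzu.

F2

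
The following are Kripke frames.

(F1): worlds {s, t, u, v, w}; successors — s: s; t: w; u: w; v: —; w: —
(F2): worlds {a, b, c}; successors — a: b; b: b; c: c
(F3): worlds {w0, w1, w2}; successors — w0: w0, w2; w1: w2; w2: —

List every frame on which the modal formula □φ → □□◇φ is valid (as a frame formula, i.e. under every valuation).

(F1), (F2)

This is the axiom for a generalized confluence (Geach) condition; its first-order frame correspondent is ∀x ∀z (xR²z → ∃w (xRw ∧ zRw)).
(F1): condition met.
(F2): condition met.
(F3): fails — w0R²w2 but no w with w0Rw and w2Rw.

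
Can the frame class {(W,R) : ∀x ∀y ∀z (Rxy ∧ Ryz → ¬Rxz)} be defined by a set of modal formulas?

Any modally definable frame class is closed under surjective bounded morphisms.
The 5-cycle (worlds 0,1,2,3,4 with 0→1→2→3→4→0) is intransitive. Mapping every world to a single reflexive point • is a surjective bounded morphism; the reflexive point is not intransitive (R••∧R•• but R••).
So no modal formula (or set of formulas) defines exactly the intransitive frames.

No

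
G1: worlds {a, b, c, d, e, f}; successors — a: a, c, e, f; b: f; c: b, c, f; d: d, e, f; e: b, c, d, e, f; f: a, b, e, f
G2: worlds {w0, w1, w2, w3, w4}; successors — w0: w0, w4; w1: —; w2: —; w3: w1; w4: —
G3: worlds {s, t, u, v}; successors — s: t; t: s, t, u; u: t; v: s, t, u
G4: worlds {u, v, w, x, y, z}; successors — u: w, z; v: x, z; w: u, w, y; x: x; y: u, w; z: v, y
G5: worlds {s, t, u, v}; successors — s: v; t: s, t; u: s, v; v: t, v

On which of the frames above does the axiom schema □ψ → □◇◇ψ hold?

G1, G3, G4, G5

This is the axiom for a generalized confluence (Geach) condition; its first-order frame correspondent is ∀x ∀z (xRz → ∃w (xRw ∧ zR²w)).
G1: condition met.
G2: fails — w0Rw4 but no w with w0Rw and w4R²w.
G3: condition met.
G4: condition met.
G5: condition met.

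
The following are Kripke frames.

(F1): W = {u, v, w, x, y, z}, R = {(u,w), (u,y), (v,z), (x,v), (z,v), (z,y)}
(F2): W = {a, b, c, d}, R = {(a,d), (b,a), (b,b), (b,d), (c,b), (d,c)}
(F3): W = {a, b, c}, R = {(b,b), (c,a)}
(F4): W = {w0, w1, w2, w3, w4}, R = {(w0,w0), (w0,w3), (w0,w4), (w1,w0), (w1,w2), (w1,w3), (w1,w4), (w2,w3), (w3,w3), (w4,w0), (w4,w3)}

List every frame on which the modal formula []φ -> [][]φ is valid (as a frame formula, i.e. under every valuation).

(F3)

The schema corresponds to transitivity: forall x forall y forall z (Rxy & Ryz -> Rxz).
(F1): fails — Rvz and Rzy but not Rvy.
(F2): fails — Rdc and Rcb but not Rdb.
(F3): satisfies the condition.
(F4): fails — Rw4w0 and Rw0w4 but not Rw4w4.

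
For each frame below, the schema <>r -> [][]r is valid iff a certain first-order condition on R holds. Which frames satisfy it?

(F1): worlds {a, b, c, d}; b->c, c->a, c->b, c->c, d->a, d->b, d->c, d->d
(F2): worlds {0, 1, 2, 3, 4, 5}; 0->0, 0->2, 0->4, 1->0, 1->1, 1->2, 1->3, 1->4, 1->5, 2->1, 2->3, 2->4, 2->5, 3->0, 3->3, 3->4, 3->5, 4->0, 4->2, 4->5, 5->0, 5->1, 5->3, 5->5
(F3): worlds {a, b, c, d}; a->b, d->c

Frame correspondent (Sahlqvist): forall x forall y forall z ((xRy & x R^2 z) -> exists w (y = w & z = w)) — i.e. a generalized confluence (Geach) condition.
(F1): fails — bRc, bR²a but c ≠ a.
(F2): fails — 0R0, 0R²1 but 0 ≠ 1.
(F3): condition met.
Valid on: (F3).

(F3)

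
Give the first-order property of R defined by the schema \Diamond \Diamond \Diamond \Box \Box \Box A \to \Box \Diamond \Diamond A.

This is a Sahlqvist (Geach-type) schema ◇^3□^3A → □^1◇^2A.
Minimal-valuation argument: fix x; take any y with xR^3y and any z with xR^1z. Set V(A) to the set of worlds R-reachable from y in exactly 3 steps. Then □^3A holds at y, so the antecedent holds at x; validity forces ◇^2A at z, giving a w with zR^2w and yR^3w.
First-order correspondent: \forall x \forall y \forall z ((x R^3 y \wedge xRz) \to \exists w (y R^3 w \wedge z R^2 w)).

\forall x \forall y \forall z ((x R^3 y \wedge xRz) \to \exists w (y R^3 w \wedge z R^2 w))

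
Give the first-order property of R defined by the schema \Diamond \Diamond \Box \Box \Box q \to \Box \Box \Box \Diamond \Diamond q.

This is a Sahlqvist (Geach-type) schema ◇^2□^3q → □^3◇^2q.
First-order correspondent: \forall x \forall y \forall z ((x R^2 y \wedge x R^3 z) \to \exists w (y R^3 w \wedge z R^2 w)).

\forall x \forall y \forall z ((x R^2 y \wedge x R^3 z) \to \exists w (y R^3 w \wedge z R^2 w))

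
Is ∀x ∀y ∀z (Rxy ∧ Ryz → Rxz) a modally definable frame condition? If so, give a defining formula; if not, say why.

This is a Sahlqvist condition; the 4 axiom □p → □□p defines it.
Suppose □p→□□p is valid. Take Rxy, Ryz and set V(p)={w : Rxw}. Then □p at x, so □□p at x, so □p at y, so p at z, i.e. Rxz.

Definable; □p → □□p defines it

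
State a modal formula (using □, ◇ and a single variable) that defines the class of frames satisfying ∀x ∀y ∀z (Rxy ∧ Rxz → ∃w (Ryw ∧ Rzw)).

◇□ψ → □◇ψ

This is convergence; the standard corresponding axiom is .2: ◇□ψ → □◇ψ.
Suppose ◇□ψ→□◇ψ is valid. Take Rxy, Rxz and set V(ψ)={w : Ryw}. Then □ψ at y so ◇□ψ at x, so □◇ψ at x, so ◇ψ at z, giving w with Rzw and Ryw.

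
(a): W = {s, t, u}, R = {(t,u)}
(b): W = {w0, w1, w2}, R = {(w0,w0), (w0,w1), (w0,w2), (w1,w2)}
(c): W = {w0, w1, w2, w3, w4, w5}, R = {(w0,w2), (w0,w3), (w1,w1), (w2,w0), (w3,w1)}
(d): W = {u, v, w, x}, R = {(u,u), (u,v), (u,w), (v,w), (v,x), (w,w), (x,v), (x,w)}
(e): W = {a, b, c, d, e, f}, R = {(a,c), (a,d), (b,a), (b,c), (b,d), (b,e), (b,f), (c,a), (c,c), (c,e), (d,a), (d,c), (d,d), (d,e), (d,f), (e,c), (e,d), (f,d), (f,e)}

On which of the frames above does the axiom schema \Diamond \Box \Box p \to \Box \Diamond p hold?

The schema corresponds to a generalized confluence (Geach) condition: \forall x \forall y \forall z ((xRy \wedge xRz) \to \exists w (y R^2 w \wedge zRw)).
(a): fails — tRu, tRu but no w with uR²w and uRw.
(b): fails — w0Rw0, w0Rw2 but no w with w0R²w and w2Rw.
(c): fails — w0Rw2, w0Rw2 but no w with w2R²w and w2Rw.
(d): satisfies the condition.
(e): satisfies the condition.
Valid on: (d), (e).

(d), (e)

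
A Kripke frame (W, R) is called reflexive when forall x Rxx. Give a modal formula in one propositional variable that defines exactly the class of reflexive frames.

□r → r

This is reflexivity; the standard corresponding axiom is T: □r → r.
Suppose □r→r is valid. At any x set V(r)={w : Rxw}. Then □r holds at x, so r holds at x, i.e. Rxx.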